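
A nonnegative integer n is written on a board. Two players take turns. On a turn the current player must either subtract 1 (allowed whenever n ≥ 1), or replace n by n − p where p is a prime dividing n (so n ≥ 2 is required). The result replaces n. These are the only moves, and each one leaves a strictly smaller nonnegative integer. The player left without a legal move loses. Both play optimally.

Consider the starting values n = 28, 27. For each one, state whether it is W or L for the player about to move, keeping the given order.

Classify positions by backward induction: terminal positions (no move available) are L. From any other position, the mover wins iff some move reaches an L.
n=0: no move → L
n=1: can move to 0, which is L ⇒ W
n=2: can move to 0, which is L ⇒ W
n=3: can move to 0, which is L ⇒ W
n=4: moves to 2(W), 3(W); every one is W ⇒ L
n=5: can move to 0, which is L ⇒ W
n=6: can move to 4, which is L ⇒ W
n=7: can move to 0, which is L ⇒ W
n=8: moves to 6(W), 7(W); every one is W ⇒ L
n=9: can move to 8, which is L ⇒ W
n=10: can move to 8, which is L ⇒ W
n=11: can move to 0, which is L ⇒ W
n=12: moves to 9(W), 10(W), 11(W); every one is W ⇒ L
n=13: can move to 0, which is L ⇒ W
n=14: can move to 12, which is L ⇒ W
n=15: can move to 12, which is L ⇒ W
n=16: moves to 14(W), 15(W); every one is W ⇒ L
n=17: can move to 0, which is L ⇒ W
n=18: can move to 16, which is L ⇒ W
n=19: can move to 0, which is L ⇒ W
n=20: moves to 15(W), 18(W), 19(W); every one is W ⇒ L
n=21: can move to 20, which is L ⇒ W
n=22: can move to 20, which is L ⇒ W
n=23: can move to 0, which is L ⇒ W
n=24: moves to 21(W), 22(W), 23(W); every one is W ⇒ L
n=25: can move to 20, which is L ⇒ W
n=26: can move to 24, which is L ⇒ W
n=27: can move to 24, which is L ⇒ W
n=28: moves to 21(W), 26(W), 27(W); every one is W ⇒ L

28: L, 27: W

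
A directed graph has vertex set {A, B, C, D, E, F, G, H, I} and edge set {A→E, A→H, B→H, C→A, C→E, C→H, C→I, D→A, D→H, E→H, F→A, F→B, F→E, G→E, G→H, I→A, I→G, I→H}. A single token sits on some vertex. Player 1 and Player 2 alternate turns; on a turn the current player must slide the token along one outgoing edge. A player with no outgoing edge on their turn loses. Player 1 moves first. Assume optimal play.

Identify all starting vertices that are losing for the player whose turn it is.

F, H

Compute win/loss labels from the base case upward. A position with no move is L. Any other position is W if it can reach an L in one move, else L.
Every edge goes from a vertex to one that appears earlier in the order H, E, G, A, I, D, B, F, C, so processing vertices in that order labels each vertex after all of its successors.
H: no outgoing edge → L
E: can move to H, which is L ⇒ W
G: can move to H, which is L ⇒ W
A: can move to H, which is L ⇒ W
I: can move to H, which is L ⇒ W
D: can move to H, which is L ⇒ W
B: can move to H, which is L ⇒ W
F: moves to B(W), A(W), E(W); every one is W ⇒ L
C: can move to H, which is L ⇒ W
Reading off the rows marked L gives the requested list; there are 2 such vertices.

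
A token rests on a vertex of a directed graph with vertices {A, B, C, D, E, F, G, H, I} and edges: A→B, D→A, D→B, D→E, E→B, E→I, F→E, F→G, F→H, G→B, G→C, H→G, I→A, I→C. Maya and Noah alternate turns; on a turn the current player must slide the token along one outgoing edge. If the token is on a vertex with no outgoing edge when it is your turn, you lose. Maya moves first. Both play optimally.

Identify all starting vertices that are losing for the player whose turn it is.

Positions with no move are L. A position that does have a move is losing for the player to move precisely when every available move leads to a winning position for the opponent. Fill in the labels:
Every edge goes from a vertex to one that appears earlier in the order C, B, A, G, I, H, E, D, F, so processing vertices in that order labels each vertex after all of its successors.
C: no outgoing edge → L
B: no outgoing edge → L
A: can move to B, which is L ⇒ W
G: can move to B, which is L ⇒ W
I: can move to C, which is L ⇒ W
H: the only move is to G(W), a W ⇒ L
E: can move to B, which is L ⇒ W
D: can move to B, which is L ⇒ W
F: can move to H, which is L ⇒ W
The losing starting vertices are exactly the entries labelled L in this table (3 of them).

B, C, H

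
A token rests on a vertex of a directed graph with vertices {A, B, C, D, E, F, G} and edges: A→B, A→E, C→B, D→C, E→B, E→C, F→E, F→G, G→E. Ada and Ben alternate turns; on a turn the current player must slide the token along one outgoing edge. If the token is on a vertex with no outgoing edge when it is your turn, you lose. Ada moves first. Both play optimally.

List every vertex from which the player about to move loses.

Use the standard recursion: the mover loses at a terminal position; elsewhere, the mover wins exactly when some move hands the opponent an L position.
Every edge goes from a vertex to one that appears earlier in the order B, C, E, A, D, G, F, so processing vertices in that order labels each vertex after all of its successors.
B: no outgoing edge → L
C: W (go to B, an L position)
E: W (go to B, an L position)
A: W (go to B, an L position)
D: L (sole option C(W) is W)
G: L (sole option E(W) is W)
F: W (go to G, an L position)
The losing starting vertices are exactly the entries labelled L in this table (3 of them).

B, D, G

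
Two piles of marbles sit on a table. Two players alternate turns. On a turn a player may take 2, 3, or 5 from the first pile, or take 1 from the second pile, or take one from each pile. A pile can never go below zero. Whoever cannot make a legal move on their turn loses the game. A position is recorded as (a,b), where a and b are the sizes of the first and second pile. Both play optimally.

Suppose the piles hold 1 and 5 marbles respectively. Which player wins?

Classify positions by backward induction: terminal positions (no move available) are L. From any other position, the mover wins iff some move reaches an L.
No move ever increases a pile, so every position that can arise here has a ≤ 1 and b ≤ 5; it is enough to label the cells with 0 ≤ a ≤ 1 and 0 ≤ b ≤ 5.
Every move lowers a or b (never raises either), so fill the grid row by row in increasing a, and left to right within a row: each cell's successors are then already labelled.
      b=0  b=1  b=2  b=3  b=4  b=5
a=0:    L    W    L    W    L    W
a=1:    L    W    L    W    L    W
Cells with no legal move (terminal, hence L): (0,0), (1,0).
The remaining L cells, each justified by listing all of its moves:
(0,2): the only move is to (0,1)(W), a W ⇒ L
(0,4): the only move is to (0,3)(W), a W ⇒ L
(1,2): moves to (1,1)(W), (0,1)(W); every one is W ⇒ L
(1,4): moves to (1,3)(W), (0,3)(W); every one is W ⇒ L
Every other cell has at least one move into one of the L cells above, so it is W.
The starting position (1,5) is W: the player to move should move to (1,4), handing over an L position.

The first player wins.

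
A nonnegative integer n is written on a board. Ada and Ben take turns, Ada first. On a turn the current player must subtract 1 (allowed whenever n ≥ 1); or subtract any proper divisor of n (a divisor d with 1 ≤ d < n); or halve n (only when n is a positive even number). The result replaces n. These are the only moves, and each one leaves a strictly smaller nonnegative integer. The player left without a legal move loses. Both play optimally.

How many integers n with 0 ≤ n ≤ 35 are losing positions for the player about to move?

Build the W/L table. Terminal = L. A non-terminal position is W if it has a move to some L; otherwise it is L.
n=0: no move → L
n=1: W (go to 0, an L position)
n=2: L (sole option 1(W) is W)
n=3: W (go to 2, an L position)
n=4: W (go to 2, an L position)
n=5: L (sole option 4(W) is W)
n=6: W (go to 5, an L position)
n=7: L (sole option 6(W) is W)
n=8: W (go to 7, an L position)
n=9: L (options 6(W), 8(W) are all W)
n=10: W (go to 5, an L position)
n=11: L (sole option 10(W) is W)
n=12: W (go to 9, an L position)
n=13: L (sole option 12(W) is W)
n=14: W (go to 7, an L position)
n=15: L (options 10(W), 12(W), 14(W) are all W)
n=16: W (go to 15, an L position)
n=17: L (sole option 16(W) is W)
n=18: W (go to 9, an L position)
n=19: L (sole option 18(W) is W)
n=20: W (go to 15, an L position)
n=21: L (options 14(W), 18(W), 20(W) are all W)
n=22: W (go to 11, an L position)
n=23: L (sole option 22(W) is W)
n=24: W (go to 21, an L position)
n=25: L (options 20(W), 24(W) are all W)
n=26: W (go to 13, an L position)
n=27: L (options 18(W), 24(W), 26(W) are all W)
n=28: W (go to 21, an L position)
n=29: L (sole option 28(W) is W)
n=30: W (go to 15, an L position)
n=31: L (sole option 30(W) is W)
n=32: W (go to 31, an L position)
n=33: L (options 22(W), 30(W), 32(W) are all W)
n=34: W (go to 17, an L position)
n=35: L (options 28(W), 30(W), 34(W) are all W)
L entries with 0 ≤ n ≤ 35: n = 0, 2, 5, 7, 9, 11, 13, 15, 17, 19, 21, 23, 25, 27, 29, 31, 33, 35; that makes 18.

18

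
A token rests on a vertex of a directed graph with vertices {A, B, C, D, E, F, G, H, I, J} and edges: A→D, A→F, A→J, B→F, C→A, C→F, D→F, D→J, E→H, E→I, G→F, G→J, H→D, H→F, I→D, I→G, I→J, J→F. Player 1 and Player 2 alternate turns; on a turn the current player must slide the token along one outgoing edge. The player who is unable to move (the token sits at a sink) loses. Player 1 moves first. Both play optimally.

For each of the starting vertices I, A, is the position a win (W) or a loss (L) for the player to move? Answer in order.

Label each position W (a win for the player to move) or L (a loss). A position with no legal move is L; any other position is W exactly when some move reaches an L, and L when every move reaches a W.
Every edge goes from a vertex to one that appears earlier in the order F, J, D, G, A, I, C, H, B, E, so processing vertices in that order labels each vertex after all of its successors.
F: no outgoing edge → L
J: →F(L), so W
D: →F(L), so W
G: →F(L), so W
A: →F(L), so W
I: →G(W), D(W), J(W) — all W, so L
C: →F(L), so W
H: →F(L), so W
B: →F(L), so W
E: →I(L), so W

I: L, A: W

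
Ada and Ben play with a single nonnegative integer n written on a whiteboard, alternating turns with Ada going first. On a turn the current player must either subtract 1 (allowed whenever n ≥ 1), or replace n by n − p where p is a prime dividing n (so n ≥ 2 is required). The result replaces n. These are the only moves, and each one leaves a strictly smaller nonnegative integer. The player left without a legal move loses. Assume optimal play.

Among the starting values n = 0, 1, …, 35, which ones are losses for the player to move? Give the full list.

Work bottom-up. With no move the player to move loses. Otherwise the position is W if at least one move leads to an L position for the opponent, and L if every move leads to a W.
n=0: no move → L
n=1: reaches L-position 0 → W
n=2: reaches L-position 0 → W
n=3: reaches L-position 0 → W
n=4: only reaches 2(W), 3(W), all W → L
n=5: reaches L-position 0 → W
n=6: reaches L-position 4 → W
n=7: reaches L-position 0 → W
n=8: only reaches 6(W), 7(W), all W → L
n=9: reaches L-position 8 → W
n=10: reaches L-position 8 → W
n=11: reaches L-position 0 → W
n=12: only reaches 9(W), 10(W), 11(W), all W → L
n=13: reaches L-position 0 → W
n=14: reaches L-position 12 → W
n=15: reaches L-position 12 → W
n=16: only reaches 14(W), 15(W), all W → L
n=17: reaches L-position 0 → W
n=18: reaches L-position 16 → W
n=19: reaches L-position 0 → W
n=20: only reaches 15(W), 18(W), 19(W), all W → L
n=21: reaches L-position 20 → W
n=22: reaches L-position 20 → W
n=23: reaches L-position 0 → W
n=24: only reaches 21(W), 22(W), 23(W), all W → L
n=25: reaches L-position 20 → W
n=26: reaches L-position 24 → W
n=27: reaches L-position 24 → W
n=28: only reaches 21(W), 26(W), 27(W), all W → L
n=29: reaches L-position 0 → W
n=30: reaches L-position 28 → W
n=31: reaches L-position 0 → W
n=32: only reaches 30(W), 31(W), all W → L
n=33: reaches L-position 32 → W
n=34: reaches L-position 32 → W
n=35: reaches L-position 28 → W
The losing starting values of n are exactly the entries labelled L in this table (9 of them).

0, 4, 8, 12, 16, 20, 24, 28, 32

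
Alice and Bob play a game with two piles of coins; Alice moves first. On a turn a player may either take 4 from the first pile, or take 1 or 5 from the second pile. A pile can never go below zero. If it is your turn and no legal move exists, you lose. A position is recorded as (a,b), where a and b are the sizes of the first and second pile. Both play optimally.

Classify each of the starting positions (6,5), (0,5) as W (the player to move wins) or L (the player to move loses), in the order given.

(6,5): L, (0,5): W

Compute win/loss labels from the base case upward. A position with no move is L. Any other position is W if it can reach an L in one move, else L.
No move ever increases a pile, so every position that can arise here has a ≤ 6 and b ≤ 5; it is enough to label the cells with 0 ≤ a ≤ 6 and 0 ≤ b ≤ 5.
Every move lowers a or b (never raises either), so fill the grid row by row in increasing a, and left to right within a row: each cell's successors are then already labelled.
      b=0  b=1  b=2  b=3  b=4  b=5
a=0:    L    W    L    W    L    W
a=1:    L    W    L    W    L    W
a=2:    L    W    L    W    L    W
a=3:    L    W    L    W    L    W
a=4:    W    L    W    L    W    L
a=5:    W    L    W    L    W    L
a=6:    W    L    W    L    W    L
Cells with no legal move (terminal, hence L): (0,0), (1,0), (2,0), (3,0).
The remaining L cells, each justified by listing all of its moves:
(0,2): only reaches (0,1)(W), which is W → L
(0,4): only reaches (0,3)(W), which is W → L
(1,2): only reaches (1,1)(W), which is W → L
(1,4): only reaches (1,3)(W), which is W → L
(2,2): only reaches (2,1)(W), which is W → L
(2,4): only reaches (2,3)(W), which is W → L
(3,2): only reaches (3,1)(W), which is W → L
(3,4): only reaches (3,3)(W), which is W → L
(4,1): only reaches (0,1)(W), (4,0)(W), all W → L
(4,3): only reaches (0,3)(W), (4,2)(W), all W → L
(4,5): only reaches (0,5)(W), (4,4)(W), (4,0)(W), all W → L
(5,1): only reaches (1,1)(W), (5,0)(W), all W → L
(5,3): only reaches (1,3)(W), (5,2)(W), all W → L
(5,5): only reaches (1,5)(W), (5,4)(W), (5,0)(W), all W → L
(6,1): only reaches (2,1)(W), (6,0)(W), all W → L
(6,3): only reaches (2,3)(W), (6,2)(W), all W → L
(6,5): only reaches (2,5)(W), (6,4)(W), (6,0)(W), all W → L
Every other cell has at least one move into one of the L cells above, so it is W.
(6,5): one of the L cells justified above, so L
(0,5): the move to (0,4) reaches an L cell, so W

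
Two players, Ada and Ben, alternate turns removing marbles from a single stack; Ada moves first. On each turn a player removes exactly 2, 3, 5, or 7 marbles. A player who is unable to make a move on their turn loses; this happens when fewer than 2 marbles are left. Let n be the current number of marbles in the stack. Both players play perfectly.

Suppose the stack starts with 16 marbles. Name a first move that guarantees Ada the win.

Positions with no move are L. A position that does have a move is losing for the player to move precisely when every available move leads to a winning position for the opponent. Fill in the labels:
n=0: no move → L
n=1: no move → L
n=2: can move to 0, which is L ⇒ W
n=3: can move to 1, which is L ⇒ W
n=4: can move to 1, which is L ⇒ W
n=5: can move to 0, which is L ⇒ W
n=6: can move to 1, which is L ⇒ W
n=7: can move to 0, which is L ⇒ W
n=8: can move to 1, which is L ⇒ W
n=9: moves to 7(W), 6(W), 4(W), 2(W); every one is W ⇒ L
n=10: moves to 8(W), 7(W), 5(W), 3(W); every one is W ⇒ L
n=11: can move to 9, which is L ⇒ W
n=12: can move to 10, which is L ⇒ W
n=13: can move to 10, which is L ⇒ W
n=14: can move to 9, which is L ⇒ W
n=15: can move to 10, which is L ⇒ W
n=16: can move to 9, which is L ⇒ W
From 16, the L positions reachable in one move are: 9.

Remove 7, leaving 9.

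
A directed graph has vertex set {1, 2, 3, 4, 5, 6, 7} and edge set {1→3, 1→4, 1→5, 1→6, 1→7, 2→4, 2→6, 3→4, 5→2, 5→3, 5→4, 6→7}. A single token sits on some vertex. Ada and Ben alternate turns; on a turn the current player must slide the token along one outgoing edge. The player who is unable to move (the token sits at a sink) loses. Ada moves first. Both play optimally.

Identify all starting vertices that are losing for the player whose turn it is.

Label each position W (a win for the player to move) or L (a loss). A position with no legal move is L; any other position is W exactly when some move reaches an L, and L when every move reaches a W.
Every edge goes from a vertex to one that appears earlier in the order 7, 4, 3, 6, 2, 5, 1, so processing vertices in that order labels each vertex after all of its successors.
7: no outgoing edge → L
4: no outgoing edge → L
3: can move to 4, which is L ⇒ W
6: can move to 7, which is L ⇒ W
2: can move to 4, which is L ⇒ W
5: can move to 4, which is L ⇒ W
1: can move to 4, which is L ⇒ W
Reading off the rows marked L gives the requested list; there are 2 such vertices.

4, 7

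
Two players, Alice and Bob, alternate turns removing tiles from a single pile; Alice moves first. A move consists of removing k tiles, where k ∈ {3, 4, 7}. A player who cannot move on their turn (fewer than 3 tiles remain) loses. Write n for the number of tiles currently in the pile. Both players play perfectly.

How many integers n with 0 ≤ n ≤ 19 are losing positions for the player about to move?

6

Work bottom-up. With no move the player to move loses. Otherwise the position is W if at least one move leads to an L position for the opponent, and L if every move leads to a W.
n=0: no move → L
n=1: no move → L
n=2: no move → L
n=3: reaches L-position 0 → W
n=4: reaches L-position 1 → W
n=5: reaches L-position 2 → W
n=6: reaches L-position 2 → W
n=7: reaches L-position 0 → W
n=8: reaches L-position 1 → W
n=9: reaches L-position 2 → W
n=10: only reaches 7(W), 6(W), 3(W), all W → L
n=11: only reaches 8(W), 7(W), 4(W), all W → L
n=12: only reaches 9(W), 8(W), 5(W), all W → L
n=13: reaches L-position 10 → W
n=14: reaches L-position 11 → W
n=15: reaches L-position 12 → W
n=16: reaches L-position 12 → W
n=17: reaches L-position 10 → W
n=18: reaches L-position 11 → W
n=19: reaches L-position 12 → W
L entries with 0 ≤ n ≤ 19: n = 0, 1, 2, 10, 11, 12; that makes 6.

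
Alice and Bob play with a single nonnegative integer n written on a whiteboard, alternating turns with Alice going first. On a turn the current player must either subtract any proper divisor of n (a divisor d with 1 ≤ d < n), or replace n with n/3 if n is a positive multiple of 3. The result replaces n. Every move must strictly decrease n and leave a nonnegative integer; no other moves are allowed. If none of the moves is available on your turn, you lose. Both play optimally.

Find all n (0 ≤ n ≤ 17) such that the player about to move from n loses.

0, 1, 4, 7, 9, 11, 13, 15, 17

Label each position W (a win for the player to move) or L (a loss). A position with no legal move is L; any other position is W exactly when some move reaches an L, and L when every move reaches a W.
n=0: no move → L
n=1: no move → L
n=2: W (go to 1, an L position)
n=3: W (go to 1, an L position)
n=4: L (options 2(W), 3(W) are all W)
n=5: W (go to 4, an L position)
n=6: W (go to 4, an L position)
n=7: L (sole option 6(W) is W)
n=8: W (go to 4, an L position)
n=9: L (options 3(W), 6(W), 8(W) are all W)
n=10: W (go to 9, an L position)
n=11: L (sole option 10(W) is W)
n=12: W (go to 4, an L position)
n=13: L (sole option 12(W) is W)
n=14: W (go to 7, an L position)
n=15: L (options 5(W), 10(W), 12(W), 14(W) are all W)
n=16: W (go to 15, an L position)
n=17: L (sole option 16(W) is W)
The losing starting values of n are exactly the entries labelled L in this table (9 of them).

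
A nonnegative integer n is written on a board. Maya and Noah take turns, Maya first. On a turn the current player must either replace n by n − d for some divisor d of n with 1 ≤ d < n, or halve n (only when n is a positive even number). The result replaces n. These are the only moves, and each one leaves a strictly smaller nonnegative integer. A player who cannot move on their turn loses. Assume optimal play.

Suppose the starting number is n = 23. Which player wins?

Noah wins.

Classify positions by backward induction: terminal positions (no move available) are L. From any other position, the mover wins iff some move reaches an L.
n=0: no move → L
n=1: no move → L
n=2: can move to 1, which is L ⇒ W
n=3: the only move is to 2(W), a W ⇒ L
n=4: can move to 3, which is L ⇒ W
n=5: the only move is to 4(W), a W ⇒ L
n=6: can move to 3, which is L ⇒ W
n=7: the only move is to 6(W), a W ⇒ L
n=8: can move to 7, which is L ⇒ W
n=9: moves to 6(W), 8(W); every one is W ⇒ L
n=10: can move to 5, which is L ⇒ W
n=11: the only move is to 10(W), a W ⇒ L
n=12: can move to 9, which is L ⇒ W
n=13: the only move is to 12(W), a W ⇒ L
n=14: can move to 7, which is L ⇒ W
n=15: moves to 10(W), 12(W), 14(W); every one is W ⇒ L
n=16: can move to 15, which is L ⇒ W
n=17: the only move is to 16(W), a W ⇒ L
n=18: can move to 9, which is L ⇒ W
n=19: the only move is to 18(W), a W ⇒ L
n=20: can move to 15, which is L ⇒ W
n=21: moves to 14(W), 18(W), 20(W); every one is W ⇒ L
n=22: can move to 11, which is L ⇒ W
n=23: the only move is to 22(W), a W ⇒ L
Every move from 23 reaches a W position, so the mover loses.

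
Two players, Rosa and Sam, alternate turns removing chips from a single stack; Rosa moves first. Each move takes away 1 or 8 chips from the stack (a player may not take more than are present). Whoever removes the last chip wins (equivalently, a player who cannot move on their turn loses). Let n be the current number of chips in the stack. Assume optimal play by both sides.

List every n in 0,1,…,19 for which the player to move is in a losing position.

0, 2, 4, 6, 9, 11, 13, 15, 18

Positions with no move are L. A position that does have a move is losing for the player to move precisely when every available move leads to a winning position for the opponent. Fill in the labels:
n=0: no move → L
n=1: W (go to 0, an L position)
n=2: L (sole option 1(W) is W)
n=3: W (go to 2, an L position)
n=4: L (sole option 3(W) is W)
n=5: W (go to 4, an L position)
n=6: L (sole option 5(W) is W)
n=7: W (go to 6, an L position)
n=8: W (go to 0, an L position)
n=9: L (options 8(W), 1(W) are all W)
n=10: W (go to 9, an L position)
n=11: L (options 10(W), 3(W) are all W)
n=12: W (go to 11, an L position)
n=13: L (options 12(W), 5(W) are all W)
n=14: W (go to 13, an L position)
n=15: L (options 14(W), 7(W) are all W)
n=16: W (go to 15, an L position)
n=17: W (go to 9, an L position)
n=18: L (options 17(W), 10(W) are all W)
n=19: W (go to 18, an L position)
The losing starting values of n are exactly the entries labelled L in this table (9 of them).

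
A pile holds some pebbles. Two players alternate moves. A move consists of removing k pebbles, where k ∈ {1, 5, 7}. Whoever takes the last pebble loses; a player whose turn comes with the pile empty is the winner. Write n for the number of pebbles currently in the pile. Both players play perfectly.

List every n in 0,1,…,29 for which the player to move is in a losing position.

1, 3, 5, 7, 9, 11, 13, 15, 17, 19, 21, 23, 25, 27, 29

Classify positions by backward induction: terminal positions (no move available) are W. From any other position, the mover wins iff some move reaches an L.
n=0: no move; the opponent has just taken the last pebble and therefore loses → W
n=1: L (sole option 0(W) is W)
n=2: W (go to 1, an L position)
n=3: L (sole option 2(W) is W)
n=4: W (go to 3, an L position)
n=5: L (options 4(W), 0(W) are all W)
n=6: W (go to 5, an L position)
n=7: L (options 6(W), 2(W), 0(W) are all W)
n=8: W (go to 7, an L position)
n=9: L (options 8(W), 4(W), 2(W) are all W)
n=10: W (go to 9, an L position)
n=11: L (options 10(W), 6(W), 4(W) are all W)
n=12: W (go to 11, an L position)
n=13: L (options 12(W), 8(W), 6(W) are all W)
n=14: W (go to 13, an L position)
n=15: L (options 14(W), 10(W), 8(W) are all W)
n=16: W (go to 15, an L position)
n=17: L (options 16(W), 12(W), 10(W) are all W)
n=18: W (go to 17, an L position)
n=19: L (options 18(W), 14(W), 12(W) are all W)
n=20: W (go to 19, an L position)
n=21: L (options 20(W), 16(W), 14(W) are all W)
n=22: W (go to 21, an L position)
n=23: L (options 22(W), 18(W), 16(W) are all W)
n=24: W (go to 23, an L position)
n=25: L (options 24(W), 20(W), 18(W) are all W)
n=26: W (go to 25, an L position)
n=27: L (options 26(W), 22(W), 20(W) are all W)
n=28: W (go to 27, an L position)
n=29: L (options 28(W), 24(W), 22(W) are all W)
The losing starting values of n are exactly the entries labelled L in this table (15 of them).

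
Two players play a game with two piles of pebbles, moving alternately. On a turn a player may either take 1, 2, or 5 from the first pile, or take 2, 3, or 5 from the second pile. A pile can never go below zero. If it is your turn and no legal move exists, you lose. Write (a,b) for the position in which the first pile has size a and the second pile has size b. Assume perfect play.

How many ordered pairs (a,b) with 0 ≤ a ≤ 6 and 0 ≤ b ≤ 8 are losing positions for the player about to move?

Use the standard recursion: the mover loses at a terminal position; elsewhere, the mover wins exactly when some move hands the opponent an L position.
Every move lowers a or b (never raises either), so fill the grid row by row in increasing a, and left to right within a row: each cell's successors are then already labelled.
      b=0  b=1  b=2  b=3  b=4  b=5  b=6  b=7  b=8
a=0:    L    L    W    W    W    W    W    L    L
a=1:    W    W    L    L    W    W    W    W    W
a=2:    W    W    W    W    L    L    W    W    W
a=3:    L    L    W    W    W    W    W    L    L
a=4:    W    W    L    L    W    W    W    W    W
a=5:    W    W    W    W    L    L    W    W    W
a=6:    L    L    W    W    W    W    W    L    L
Cells with no legal move (terminal, hence L): (0,0), (0,1).
The remaining L cells, each justified by listing all of its moves:
(0,7): moves to (0,5)(W), (0,4)(W), (0,2)(W); every one is W ⇒ L
(0,8): moves to (0,6)(W), (0,5)(W), (0,3)(W); every one is W ⇒ L
(1,2): moves to (0,2)(W), (1,0)(W); every one is W ⇒ L
(1,3): moves to (0,3)(W), (1,1)(W), (1,0)(W); every one is W ⇒ L
(2,4): moves to (1,4)(W), (0,4)(W), (2,2)(W), (2,1)(W); every one is W ⇒ L
(2,5): moves to (1,5)(W), (0,5)(W), (2,3)(W), (2,2)(W), (2,0)(W); every one is W ⇒ L
(3,0): moves to (2,0)(W), (1,0)(W); every one is W ⇒ L
(3,1): moves to (2,1)(W), (1,1)(W); every one is W ⇒ L
(3,7): moves to (2,7)(W), (1,7)(W), (3,5)(W), (3,4)(W), (3,2)(W); every one is W ⇒ L
(3,8): moves to (2,8)(W), (1,8)(W), (3,6)(W), (3,5)(W), (3,3)(W); every one is W ⇒ L
(4,2): moves to (3,2)(W), (2,2)(W), (4,0)(W); every one is W ⇒ L
(4,3): moves to (3,3)(W), (2,3)(W), (4,1)(W), (4,0)(W); every one is W ⇒ L
(5,4): moves to (4,4)(W), (3,4)(W), (0,4)(W), (5,2)(W), (5,1)(W); every one is W ⇒ L
(5,5): moves to (4,5)(W), (3,5)(W), (0,5)(W), (5,3)(W), (5,2)(W), (5,0)(W); every one is W ⇒ L
(6,0): moves to (5,0)(W), (4,0)(W), (1,0)(W); every one is W ⇒ L
(6,1): moves to (5,1)(W), (4,1)(W), (1,1)(W); every one is W ⇒ L
(6,7): moves to (5,7)(W), (4,7)(W), (1,7)(W), (6,5)(W), (6,4)(W), (6,2)(W); every one is W ⇒ L
(6,8): moves to (5,8)(W), (4,8)(W), (1,8)(W), (6,6)(W), (6,5)(W), (6,3)(W); every one is W ⇒ L
Every other cell has at least one move into one of the L cells above, so it is W.
L cells per row: a=0: 4, a=1: 2, a=2: 2, a=3: 4, a=4: 2, a=5: 2, a=6: 4; total 20.

20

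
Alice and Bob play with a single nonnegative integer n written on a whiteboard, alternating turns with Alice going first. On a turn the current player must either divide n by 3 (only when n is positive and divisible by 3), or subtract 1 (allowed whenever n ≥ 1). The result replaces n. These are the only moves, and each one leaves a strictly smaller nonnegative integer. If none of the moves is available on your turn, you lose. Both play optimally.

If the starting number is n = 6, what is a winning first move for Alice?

Move to 2.

Label each position W (a win for the player to move) or L (a loss). A position with no legal move is L; any other position is W exactly when some move reaches an L, and L when every move reaches a W.
n=0: no move → L
n=1: →0(L), so W
n=2: →1(W) only, which is W, so L
n=3: →2(L), so W
n=4: →3(W) only, which is W, so L
n=5: →4(L), so W
n=6: →2(L), so W
From 6, the L positions reachable in one move are: 2.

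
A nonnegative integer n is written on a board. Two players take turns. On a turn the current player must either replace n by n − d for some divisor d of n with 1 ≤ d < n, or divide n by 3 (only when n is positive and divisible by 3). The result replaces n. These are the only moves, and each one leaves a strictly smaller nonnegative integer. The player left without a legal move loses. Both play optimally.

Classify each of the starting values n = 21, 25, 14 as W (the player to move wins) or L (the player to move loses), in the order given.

Positions with no move are L. A position that does have a move is losing for the player to move precisely when every available move leads to a winning position for the opponent. Fill in the labels:
n=0: no move → L
n=1: no move → L
n=2: reaches L-position 1 → W
n=3: reaches L-position 1 → W
n=4: only reaches 2(W), 3(W), all W → L
n=5: reaches L-position 4 → W
n=6: reaches L-position 4 → W
n=7: only reaches 6(W), which is W → L
n=8: reaches L-position 4 → W
n=9: only reaches 3(W), 6(W), 8(W), all W → L
n=10: reaches L-position 9 → W
n=11: only reaches 10(W), which is W → L
n=12: reaches L-position 4 → W
n=13: only reaches 12(W), which is W → L
n=14: reaches L-position 7 → W
n=15: only reaches 5(W), 10(W), 12(W), 14(W), all W → L
n=16: reaches L-position 15 → W
n=17: only reaches 16(W), which is W → L
n=18: reaches L-position 9 → W
n=19: only reaches 18(W), which is W → L
n=20: reaches L-position 15 → W
n=21: reaches L-position 7 → W
n=22: reaches L-position 11 → W
n=23: only reaches 22(W), which is W → L
n=24: reaches L-position 23 → W
n=25: only reaches 20(W), 24(W), all W → L

21: W, 25: L, 14: W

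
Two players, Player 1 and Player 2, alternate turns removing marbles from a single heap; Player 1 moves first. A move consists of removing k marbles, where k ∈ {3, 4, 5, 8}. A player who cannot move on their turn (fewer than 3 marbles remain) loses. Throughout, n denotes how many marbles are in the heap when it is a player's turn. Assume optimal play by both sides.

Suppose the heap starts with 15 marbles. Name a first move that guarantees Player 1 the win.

Positions with no move are L. A position that does have a move is losing for the player to move precisely when every available move leads to a winning position for the opponent. Fill in the labels:
n=0: no move → L
n=1: no move → L
n=2: no move → L
n=3: can move to 0, which is L ⇒ W
n=4: can move to 1, which is L ⇒ W
n=5: can move to 2, which is L ⇒ W
n=6: can move to 2, which is L ⇒ W
n=7: can move to 2, which is L ⇒ W
n=8: can move to 0, which is L ⇒ W
n=9: can move to 1, which is L ⇒ W
n=10: can move to 2, which is L ⇒ W
n=11: moves to 8(W), 7(W), 6(W), 3(W); every one is W ⇒ L
n=12: moves to 9(W), 8(W), 7(W), 4(W); every one is W ⇒ L
n=13: moves to 10(W), 9(W), 8(W), 5(W); every one is W ⇒ L
n=14: can move to 11, which is L ⇒ W
n=15: can move to 12, which is L ⇒ W
From 15, the L positions reachable in one move are: 12, 11. Any move reaching one of these is winning.

Remove 3, leaving 12.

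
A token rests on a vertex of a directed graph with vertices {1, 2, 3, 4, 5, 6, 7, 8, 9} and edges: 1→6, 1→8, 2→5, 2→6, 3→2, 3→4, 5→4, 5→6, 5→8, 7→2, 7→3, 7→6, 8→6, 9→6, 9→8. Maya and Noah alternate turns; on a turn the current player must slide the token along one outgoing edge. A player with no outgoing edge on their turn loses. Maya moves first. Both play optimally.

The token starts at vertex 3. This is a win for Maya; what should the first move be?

Compute win/loss labels from the base case upward. A position with no move is L. Any other position is W if it can reach an L in one move, else L.
Every edge goes from a vertex to one that appears earlier in the order 4, 6, 8, 5, 2, 3, 7, 9, 1, so processing vertices in that order labels each vertex after all of its successors.
4: no outgoing edge → L
6: no outgoing edge → L
8: →6(L), so W
5: →6(L), so W
2: →6(L), so W
3: →4(L), so W
7: →6(L), so W
9: →6(L), so W
1: →6(L), so W
From 3, the L positions reachable in one move are: 4.

Move to 4.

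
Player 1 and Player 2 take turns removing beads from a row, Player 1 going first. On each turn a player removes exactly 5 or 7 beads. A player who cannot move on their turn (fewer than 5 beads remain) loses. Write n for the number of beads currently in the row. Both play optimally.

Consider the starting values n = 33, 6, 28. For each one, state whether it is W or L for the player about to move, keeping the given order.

Compute win/loss labels from the base case upward. A position with no move is L. Any other position is W if it can reach an L in one move, else L.
n=0: no move → L
n=1: no move → L
n=2: no move → L
n=3: no move → L
n=4: no move → L
n=5: →0(L), so W
n=6: →1(L), so W
n=7: →2(L), so W
n=8: →3(L), so W
n=9: →4(L), so W
n=10: →3(L), so W
n=11: →4(L), so W
n=12: →7(W), 5(W) — all W, so L
n=13: →8(W), 6(W) — all W, so L
n=14: →9(W), 7(W) — all W, so L
n=15: →10(W), 8(W) — all W, so L
n=16: →11(W), 9(W) — all W, so L
n=17: →12(L), so W
n=18: →13(L), so W
n=19: →14(L), so W
n=20: →15(L), so W
n=21: →16(L), so W
n=22: →15(L), so W
n=23: →16(L), so W
n=24: →19(W), 17(W) — all W, so L
n=25: →20(W), 18(W) — all W, so L
n=26: →21(W), 19(W) — all W, so L
n=27: →22(W), 20(W) — all W, so L
n=28: →23(W), 21(W) — all W, so L
n=29: →24(L), so W
n=30: →25(L), so W
n=31: →26(L), so W
n=32: →27(L), so W
n=33: →28(L), so W

33: W, 6: W, 28: L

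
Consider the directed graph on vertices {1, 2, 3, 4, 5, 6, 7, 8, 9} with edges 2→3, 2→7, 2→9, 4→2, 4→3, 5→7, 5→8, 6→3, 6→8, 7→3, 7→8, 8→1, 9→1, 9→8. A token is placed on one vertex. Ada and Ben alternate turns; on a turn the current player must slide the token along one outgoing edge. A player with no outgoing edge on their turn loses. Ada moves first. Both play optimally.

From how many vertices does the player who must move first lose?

3

Use the standard recursion: the mover loses at a terminal position; elsewhere, the mover wins exactly when some move hands the opponent an L position.
Every edge goes from a vertex to one that appears earlier in the order 3, 1, 8, 7, 9, 6, 2, 4, 5, so processing vertices in that order labels each vertex after all of its successors.
3: no outgoing edge → L
1: no outgoing edge → L
8: reaches L-position 1 → W
7: reaches L-position 3 → W
9: reaches L-position 1 → W
6: reaches L-position 3 → W
2: reaches L-position 3 → W
4: reaches L-position 3 → W
5: only reaches 7(W), 8(W), all W → L
The L vertices are 1, 3, 5; that is 3 in all.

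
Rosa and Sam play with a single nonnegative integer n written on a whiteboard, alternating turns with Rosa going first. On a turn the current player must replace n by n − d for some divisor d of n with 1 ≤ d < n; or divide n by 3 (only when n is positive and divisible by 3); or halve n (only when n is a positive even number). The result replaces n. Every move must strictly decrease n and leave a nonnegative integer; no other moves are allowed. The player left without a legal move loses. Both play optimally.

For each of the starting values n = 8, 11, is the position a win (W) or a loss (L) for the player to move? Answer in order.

Build the W/L table. Terminal = L. A non-terminal position is W if it has a move to some L; otherwise it is L.
n=0: no move → L
n=1: no move → L
n=2: W (go to 1, an L position)
n=3: W (go to 1, an L position)
n=4: L (options 2(W), 3(W) are all W)
n=5: W (go to 4, an L position)
n=6: W (go to 4, an L position)
n=7: L (sole option 6(W) is W)
n=8: W (go to 4, an L position)
n=9: L (options 3(W), 6(W), 8(W) are all W)
n=10: W (go to 9, an L position)
n=11: L (sole option 10(W) is W)

8: W, 11: L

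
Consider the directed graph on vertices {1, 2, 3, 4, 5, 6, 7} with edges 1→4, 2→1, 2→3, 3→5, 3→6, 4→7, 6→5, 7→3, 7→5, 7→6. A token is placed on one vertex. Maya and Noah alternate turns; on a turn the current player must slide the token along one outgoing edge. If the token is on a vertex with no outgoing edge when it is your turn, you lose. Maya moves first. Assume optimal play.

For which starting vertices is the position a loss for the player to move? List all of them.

Use the standard recursion: the mover loses at a terminal position; elsewhere, the mover wins exactly when some move hands the opponent an L position.
Every edge goes from a vertex to one that appears earlier in the order 5, 6, 3, 7, 4, 1, 2, so processing vertices in that order labels each vertex after all of its successors.
5: no outgoing edge → L
6: W (go to 5, an L position)
3: W (go to 5, an L position)
7: W (go to 5, an L position)
4: L (sole option 7(W) is W)
1: W (go to 4, an L position)
2: L (options 1(W), 3(W) are all W)
Reading off the rows marked L gives the requested list; there are 3 such vertices.

2, 4, 5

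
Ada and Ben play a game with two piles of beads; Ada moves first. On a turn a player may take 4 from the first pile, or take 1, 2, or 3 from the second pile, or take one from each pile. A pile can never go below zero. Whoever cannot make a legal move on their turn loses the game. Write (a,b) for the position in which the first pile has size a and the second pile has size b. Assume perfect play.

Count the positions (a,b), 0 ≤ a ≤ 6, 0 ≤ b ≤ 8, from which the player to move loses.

18

Work bottom-up. With no move the player to move loses. Otherwise the position is W if at least one move leads to an L position for the opponent, and L if every move leads to a W.
Every move lowers a or b (never raises either), so fill the grid row by row in increasing a, and left to right within a row: each cell's successors are then already labelled.
      b=0  b=1  b=2  b=3  b=4  b=5  b=6  b=7  b=8
a=0:    L    W    W    W    L    W    W    W    L
a=1:    L    W    W    W    L    W    W    W    L
a=2:    L    W    W    W    L    W    W    W    L
a=3:    L    W    W    W    L    W    W    W    L
a=4:    W    W    L    W    W    W    L    W    W
a=5:    W    L    W    W    W    L    W    W    W
a=6:    W    L    W    W    W    L    W    W    W
Cells with no legal move (terminal, hence L): (0,0), (1,0), (2,0), (3,0).
The remaining L cells, each justified by listing all of its moves:
(0,4): →(0,3)(W), (0,2)(W), (0,1)(W) — all W, so L
(0,8): →(0,7)(W), (0,6)(W), (0,5)(W) — all W, so L
(1,4): →(1,3)(W), (1,2)(W), (1,1)(W), (0,3)(W) — all W, so L
(1,8): →(1,7)(W), (1,6)(W), (1,5)(W), (0,7)(W) — all W, so L
(2,4): →(2,3)(W), (2,2)(W), (2,1)(W), (1,3)(W) — all W, so L
(2,8): →(2,7)(W), (2,6)(W), (2,5)(W), (1,7)(W) — all W, so L
(3,4): →(3,3)(W), (3,2)(W), (3,1)(W), (2,3)(W) — all W, so L
(3,8): →(3,7)(W), (3,6)(W), (3,5)(W), (2,7)(W) — all W, so L
(4,2): →(0,2)(W), (4,1)(W), (4,0)(W), (3,1)(W) — all W, so L
(4,6): →(0,6)(W), (4,5)(W), (4,4)(W), (4,3)(W), (3,5)(W) — all W, so L
(5,1): →(1,1)(W), (5,0)(W), (4,0)(W) — all W, so L
(5,5): →(1,5)(W), (5,4)(W), (5,3)(W), (5,2)(W), (4,4)(W) — all W, so L
(6,1): →(2,1)(W), (6,0)(W), (5,0)(W) — all W, so L
(6,5): →(2,5)(W), (6,4)(W), (6,3)(W), (6,2)(W), (5,4)(W) — all W, so L
Every other cell has at least one move into one of the L cells above, so it is W.
L cells per row: a=0: 3, a=1: 3, a=2: 3, a=3: 3, a=4: 2, a=5: 2, a=6: 2; total 18.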